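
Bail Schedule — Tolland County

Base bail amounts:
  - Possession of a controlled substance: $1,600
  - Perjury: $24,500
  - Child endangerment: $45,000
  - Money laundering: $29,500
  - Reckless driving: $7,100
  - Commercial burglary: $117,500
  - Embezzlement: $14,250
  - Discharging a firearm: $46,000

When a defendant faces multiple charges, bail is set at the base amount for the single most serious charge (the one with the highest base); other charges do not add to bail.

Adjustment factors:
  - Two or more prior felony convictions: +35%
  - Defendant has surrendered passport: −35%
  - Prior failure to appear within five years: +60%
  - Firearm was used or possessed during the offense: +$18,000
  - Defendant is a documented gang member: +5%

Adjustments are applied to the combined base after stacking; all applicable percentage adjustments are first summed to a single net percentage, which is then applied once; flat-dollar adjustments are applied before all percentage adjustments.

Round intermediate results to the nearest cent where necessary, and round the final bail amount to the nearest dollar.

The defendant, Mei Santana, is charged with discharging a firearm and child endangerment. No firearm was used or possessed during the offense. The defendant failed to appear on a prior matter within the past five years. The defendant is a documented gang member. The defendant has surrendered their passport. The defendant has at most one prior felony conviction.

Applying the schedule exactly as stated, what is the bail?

$59,800

Base amounts from the schedule: discharging a firearm $46,000; child endangerment $45,000.
Stacking rule: use the highest base only. Highest is discharging a firearm at $46,000. Combined base = $46,000.
Net percentage adjustment: −35% +60% +5% = +30%. $46,000 × 1.3 = $59,800.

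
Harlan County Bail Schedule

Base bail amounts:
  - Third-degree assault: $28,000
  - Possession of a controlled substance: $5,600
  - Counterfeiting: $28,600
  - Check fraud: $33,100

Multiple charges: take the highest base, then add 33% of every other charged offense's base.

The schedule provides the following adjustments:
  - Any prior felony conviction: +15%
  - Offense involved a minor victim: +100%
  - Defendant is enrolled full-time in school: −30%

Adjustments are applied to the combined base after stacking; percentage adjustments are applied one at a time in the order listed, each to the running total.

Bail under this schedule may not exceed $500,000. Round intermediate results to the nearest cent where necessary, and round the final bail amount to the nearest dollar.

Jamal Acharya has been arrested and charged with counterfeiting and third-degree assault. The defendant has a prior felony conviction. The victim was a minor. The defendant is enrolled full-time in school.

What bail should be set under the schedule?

$60,922

Base amounts from the schedule: counterfeiting $28,600; third-degree assault $28,000.
Stacking rule: highest base plus 33% of each additional charge. Highest is counterfeiting at $28,600. Additional: $28,000 × 33% = $9,240. Combined base = $28,600 + $9,240 = $37,840.
Any prior felony conviction (+15%): $37,840 × 1.15 = $43,516.
Offense involved a minor victim (+100%): $43,516 × 2 = $87,032.
Defendant is enrolled full-time in school (−30%): $87,032 × 0.7 = $60,922.40.
$60,922.40 is within the $500,000 maximum.
Rounded to the nearest dollar: $60,922.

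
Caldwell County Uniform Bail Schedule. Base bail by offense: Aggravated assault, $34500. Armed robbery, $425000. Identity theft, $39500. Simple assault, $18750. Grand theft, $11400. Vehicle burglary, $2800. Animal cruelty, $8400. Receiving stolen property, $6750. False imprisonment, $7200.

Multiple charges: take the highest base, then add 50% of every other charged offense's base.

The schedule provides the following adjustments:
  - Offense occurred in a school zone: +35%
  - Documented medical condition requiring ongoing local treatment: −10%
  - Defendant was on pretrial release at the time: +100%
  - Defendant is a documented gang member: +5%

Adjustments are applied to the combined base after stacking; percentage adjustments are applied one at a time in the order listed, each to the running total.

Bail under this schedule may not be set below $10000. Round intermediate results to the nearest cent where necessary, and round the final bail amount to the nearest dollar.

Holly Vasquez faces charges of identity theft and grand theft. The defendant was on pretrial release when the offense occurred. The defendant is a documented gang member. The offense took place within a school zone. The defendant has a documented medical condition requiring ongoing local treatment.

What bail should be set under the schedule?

$115328

Base amounts from the schedule: identity theft $39500; grand theft $11400.
Stacking rule: highest base plus 50% of each additional charge. Highest is identity theft at $39500. Additional: $11400 × 50% = $5700. Combined base = $39500 + $5700 = $45200.
Offense occurred in a school zone (+35%): $45200 × 1.35 = $61020.
Documented medical condition requiring ongoing local treatment (−10%): $61020 × 0.9 = $54918.
Defendant was on pretrial release at the time (+100%): $54918 × 2 = $109836.
Defendant is a documented gang member (+5%): $109836 × 1.05 = $115327.80.
$115327.80 is at or above the $10000 minimum.
Rounded to the nearest dollar: $115328.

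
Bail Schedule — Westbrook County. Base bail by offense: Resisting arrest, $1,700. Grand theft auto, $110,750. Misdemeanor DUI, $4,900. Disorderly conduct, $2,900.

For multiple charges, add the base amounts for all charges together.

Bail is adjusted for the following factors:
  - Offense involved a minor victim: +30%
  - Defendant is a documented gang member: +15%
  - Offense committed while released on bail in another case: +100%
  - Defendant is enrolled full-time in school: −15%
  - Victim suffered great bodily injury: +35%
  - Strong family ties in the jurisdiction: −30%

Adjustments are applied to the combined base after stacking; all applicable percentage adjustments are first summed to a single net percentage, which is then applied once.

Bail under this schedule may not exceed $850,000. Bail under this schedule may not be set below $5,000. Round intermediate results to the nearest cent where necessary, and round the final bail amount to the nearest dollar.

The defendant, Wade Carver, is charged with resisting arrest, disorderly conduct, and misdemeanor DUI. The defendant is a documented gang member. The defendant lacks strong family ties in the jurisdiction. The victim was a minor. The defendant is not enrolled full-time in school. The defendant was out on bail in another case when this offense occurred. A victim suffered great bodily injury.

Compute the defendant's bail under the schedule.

Base amounts from the schedule: resisting arrest $1,700; disorderly conduct $2,900; misdemeanor DUI $4,900.
Stacking rule: sum of all bases. $1,700 + $2,900 + $4,900 = $9,500.
Net percentage adjustment: +30% +15% +100% +35% = +180%. $9,500 × 2.8 = $26,600.
$26,600 is within the $850,000 maximum.
$26,600 is at or above the $5,000 minimum.

$26,600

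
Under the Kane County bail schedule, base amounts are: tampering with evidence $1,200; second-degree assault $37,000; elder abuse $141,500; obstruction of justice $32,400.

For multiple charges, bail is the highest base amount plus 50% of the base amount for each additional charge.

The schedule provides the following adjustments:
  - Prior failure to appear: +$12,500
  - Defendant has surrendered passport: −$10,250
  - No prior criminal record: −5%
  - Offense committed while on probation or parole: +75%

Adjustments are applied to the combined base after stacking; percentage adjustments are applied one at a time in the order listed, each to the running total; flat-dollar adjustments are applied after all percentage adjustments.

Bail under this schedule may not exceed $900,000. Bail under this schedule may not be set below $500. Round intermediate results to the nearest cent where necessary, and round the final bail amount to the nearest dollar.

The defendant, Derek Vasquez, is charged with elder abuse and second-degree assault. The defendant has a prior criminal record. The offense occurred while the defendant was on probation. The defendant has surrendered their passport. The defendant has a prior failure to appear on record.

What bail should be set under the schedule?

$282,250

Base amounts from the schedule: elder abuse $141,500; second-degree assault $37,000.
Stacking rule: highest base plus 50% of each additional charge. Highest is elder abuse at $141,500. Additional: $37,000 × 50% = $18,500. Combined base = $141,500 + $18,500 = $160,000.
Offense committed while on probation or parole (+75%): $160,000 × 1.75 = $280,000.
Prior failure to appear (+$12,500 flat): $280,000 + $12,500 = $292,500.
Defendant has surrendered passport (−$10,250 flat): $292,500 − $10,250 = $282,250.
$282,250 is within the $900,000 maximum.
$282,250 is at or above the $500 minimum.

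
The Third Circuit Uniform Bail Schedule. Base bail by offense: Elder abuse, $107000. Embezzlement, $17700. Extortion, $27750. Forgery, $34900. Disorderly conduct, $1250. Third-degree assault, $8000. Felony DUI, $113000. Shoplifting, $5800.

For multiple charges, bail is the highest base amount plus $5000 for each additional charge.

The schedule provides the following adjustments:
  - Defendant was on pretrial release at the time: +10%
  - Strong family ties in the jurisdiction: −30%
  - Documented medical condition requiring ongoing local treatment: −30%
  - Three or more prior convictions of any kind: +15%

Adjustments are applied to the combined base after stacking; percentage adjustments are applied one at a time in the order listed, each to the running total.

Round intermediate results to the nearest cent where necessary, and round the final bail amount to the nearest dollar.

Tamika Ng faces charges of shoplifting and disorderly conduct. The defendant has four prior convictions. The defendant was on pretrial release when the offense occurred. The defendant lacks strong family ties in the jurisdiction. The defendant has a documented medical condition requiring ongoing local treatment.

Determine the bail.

$9563

Base amounts from the schedule: shoplifting $5800; disorderly conduct $1250.
Stacking rule: highest base plus $5000 per additional charge. Highest is shoplifting at $5800; 1 additional charge → +$5000. Combined base = $10800.
Defendant was on pretrial release at the time (+10%): $10800 × 1.1 = $11880.
Documented medical condition requiring ongoing local treatment (−30%): $11880 × 0.7 = $8316.
Three or more prior convictions of any kind (+15%): $8316 × 1.15 = $9563.40.
Rounded to the nearest dollar: $9563.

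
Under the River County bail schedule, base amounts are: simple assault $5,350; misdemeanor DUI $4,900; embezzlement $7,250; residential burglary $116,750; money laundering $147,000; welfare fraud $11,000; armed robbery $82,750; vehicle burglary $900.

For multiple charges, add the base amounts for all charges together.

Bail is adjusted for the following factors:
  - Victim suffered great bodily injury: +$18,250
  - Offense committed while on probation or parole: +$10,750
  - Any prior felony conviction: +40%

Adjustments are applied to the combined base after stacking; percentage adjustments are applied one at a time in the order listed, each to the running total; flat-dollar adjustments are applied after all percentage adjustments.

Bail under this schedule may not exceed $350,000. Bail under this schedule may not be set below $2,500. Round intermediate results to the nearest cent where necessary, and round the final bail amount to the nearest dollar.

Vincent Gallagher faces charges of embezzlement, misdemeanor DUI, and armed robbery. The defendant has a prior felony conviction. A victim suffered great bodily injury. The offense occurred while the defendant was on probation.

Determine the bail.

Base amounts from the schedule: embezzlement $7,250; misdemeanor DUI $4,900; armed robbery $82,750.
Stacking rule: sum of all bases. $7,250 + $4,900 + $82,750 = $94,900.
Any prior felony conviction (+40%): $94,900 × 1.4 = $132,860.
Victim suffered great bodily injury (+$18,250 flat): $132,860 + $18,250 = $151,110.
Offense committed while on probation or parole (+$10,750 flat): $151,110 + $10,750 = $161,860.
$161,860 is within the $350,000 maximum.
$161,860 is at or above the $2,500 minimum.

$161,860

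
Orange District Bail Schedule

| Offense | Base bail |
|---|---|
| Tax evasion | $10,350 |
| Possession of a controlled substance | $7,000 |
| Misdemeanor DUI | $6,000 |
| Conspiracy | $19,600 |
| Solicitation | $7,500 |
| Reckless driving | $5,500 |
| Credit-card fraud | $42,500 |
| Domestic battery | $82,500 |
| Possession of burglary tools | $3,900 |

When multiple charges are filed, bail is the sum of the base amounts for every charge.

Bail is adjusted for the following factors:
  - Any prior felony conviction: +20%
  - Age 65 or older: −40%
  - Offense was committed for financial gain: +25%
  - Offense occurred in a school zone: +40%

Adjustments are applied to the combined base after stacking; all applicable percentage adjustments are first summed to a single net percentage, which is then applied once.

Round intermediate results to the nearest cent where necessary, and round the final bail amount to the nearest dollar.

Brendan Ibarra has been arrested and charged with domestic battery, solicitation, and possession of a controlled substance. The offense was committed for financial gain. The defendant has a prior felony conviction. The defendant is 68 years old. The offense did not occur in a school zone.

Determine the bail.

Base amounts from the schedule: domestic battery $82,500; solicitation $7,500; possession of a controlled substance $7,000.
Stacking rule: sum of all bases. $82,500 + $7,500 + $7,000 = $97,000.
Net percentage adjustment: +20% −40% +25% = +5%. $97,000 × 1.05 = $101,850.

$101,850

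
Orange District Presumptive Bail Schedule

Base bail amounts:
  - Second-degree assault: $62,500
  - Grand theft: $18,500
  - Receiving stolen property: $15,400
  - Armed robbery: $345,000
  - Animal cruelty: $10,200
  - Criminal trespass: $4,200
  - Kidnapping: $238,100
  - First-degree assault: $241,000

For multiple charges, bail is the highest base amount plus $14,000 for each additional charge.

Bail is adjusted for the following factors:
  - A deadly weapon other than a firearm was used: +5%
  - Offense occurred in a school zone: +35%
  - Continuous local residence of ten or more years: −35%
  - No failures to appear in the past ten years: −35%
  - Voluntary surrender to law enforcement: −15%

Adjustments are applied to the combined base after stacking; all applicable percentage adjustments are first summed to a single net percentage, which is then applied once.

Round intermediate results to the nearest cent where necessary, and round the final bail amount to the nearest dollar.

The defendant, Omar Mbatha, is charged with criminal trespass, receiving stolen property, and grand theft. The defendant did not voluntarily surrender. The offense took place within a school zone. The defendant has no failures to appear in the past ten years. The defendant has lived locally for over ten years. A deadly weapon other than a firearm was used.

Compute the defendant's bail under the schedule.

$32,550

Base amounts from the schedule: criminal trespass $4,200; receiving stolen property $15,400; grand theft $18,500.
Stacking rule: highest base plus $14,000 per additional charge. Highest is grand theft at $18,500; 2 additional charges → +$28,000. Combined base = $46,500.
Net percentage adjustment: +5% +35% −35% −35% = −30%. $46,500 × 0.7 = $32,550.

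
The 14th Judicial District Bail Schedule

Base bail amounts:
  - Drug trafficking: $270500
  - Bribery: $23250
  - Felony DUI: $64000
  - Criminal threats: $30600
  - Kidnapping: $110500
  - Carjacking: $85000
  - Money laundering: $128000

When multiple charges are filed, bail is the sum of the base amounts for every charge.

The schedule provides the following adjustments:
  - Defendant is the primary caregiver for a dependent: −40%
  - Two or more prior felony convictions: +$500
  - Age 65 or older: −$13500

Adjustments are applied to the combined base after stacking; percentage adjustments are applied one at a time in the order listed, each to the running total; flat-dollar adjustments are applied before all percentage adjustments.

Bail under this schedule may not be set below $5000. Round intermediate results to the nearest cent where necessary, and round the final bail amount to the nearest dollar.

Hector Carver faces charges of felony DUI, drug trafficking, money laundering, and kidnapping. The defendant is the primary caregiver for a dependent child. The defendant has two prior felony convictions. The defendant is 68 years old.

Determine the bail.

$336000

Base amounts from the schedule: felony DUI $64000; drug trafficking $270500; money laundering $128000; kidnapping $110500.
Stacking rule: sum of all bases. $64000 + $270500 + $128000 + $110500 = $573000.
Two or more prior felony convictions (+$500 flat): $573000 + $500 = $573500.
Age 65 or older (−$13500 flat): $573500 − $13500 = $560000.
Defendant is the primary caregiver for a dependent (−40%): $560000 × 0.6 = $336000.
$336000 is at or above the $5000 minimum.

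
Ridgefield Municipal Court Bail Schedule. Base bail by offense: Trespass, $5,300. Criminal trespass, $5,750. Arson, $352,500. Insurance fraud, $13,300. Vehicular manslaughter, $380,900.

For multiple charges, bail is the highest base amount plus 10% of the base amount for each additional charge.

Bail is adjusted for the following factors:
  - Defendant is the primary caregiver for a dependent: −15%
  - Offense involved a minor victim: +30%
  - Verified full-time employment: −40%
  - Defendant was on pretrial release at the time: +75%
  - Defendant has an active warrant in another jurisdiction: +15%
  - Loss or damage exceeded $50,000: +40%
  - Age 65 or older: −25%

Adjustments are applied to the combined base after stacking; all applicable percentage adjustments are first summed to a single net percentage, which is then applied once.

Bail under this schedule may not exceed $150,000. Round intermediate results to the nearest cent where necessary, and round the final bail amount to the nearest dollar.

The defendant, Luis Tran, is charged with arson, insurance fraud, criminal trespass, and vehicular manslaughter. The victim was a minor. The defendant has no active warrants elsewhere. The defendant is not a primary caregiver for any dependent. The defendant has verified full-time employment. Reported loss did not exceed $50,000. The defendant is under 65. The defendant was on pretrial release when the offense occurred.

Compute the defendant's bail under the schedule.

$150,000

Base amounts from the schedule: arson $352,500; insurance fraud $13,300; criminal trespass $5,750; vehicular manslaughter $380,900.
Stacking rule: highest base plus 10% of each additional charge. Highest is vehicular manslaughter at $380,900. Additional: $352,500 × 10% = $35,250; $13,300 × 10% = $1,330; $5,750 × 10% = $575. Combined base = $380,900 + $37,155 = $418,055.
Net percentage adjustment: +30% −40% +75% = +65%. $418,055 × 1.65 = $689,790.75.
Result $689,790.75 exceeds the maximum of $150,000; bail is capped at $150,000.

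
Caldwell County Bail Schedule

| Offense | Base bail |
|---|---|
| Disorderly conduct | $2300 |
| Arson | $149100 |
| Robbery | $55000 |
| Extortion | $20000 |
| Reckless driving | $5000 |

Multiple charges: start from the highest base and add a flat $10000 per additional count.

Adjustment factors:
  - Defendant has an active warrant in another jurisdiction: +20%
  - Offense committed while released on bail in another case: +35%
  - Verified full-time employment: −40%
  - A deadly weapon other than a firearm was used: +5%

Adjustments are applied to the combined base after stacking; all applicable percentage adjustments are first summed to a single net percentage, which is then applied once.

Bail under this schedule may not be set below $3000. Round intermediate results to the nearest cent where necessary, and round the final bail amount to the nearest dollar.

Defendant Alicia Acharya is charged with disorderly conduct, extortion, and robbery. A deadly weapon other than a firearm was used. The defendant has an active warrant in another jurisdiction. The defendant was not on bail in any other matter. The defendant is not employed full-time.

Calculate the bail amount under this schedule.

$93750

Base amounts from the schedule: disorderly conduct $2300; extortion $20000; robbery $55000.
Stacking rule: highest base plus $10000 per additional charge. Highest is robbery at $55000; 2 additional charges → +$20000. Combined base = $75000.
Net percentage adjustment: +20% +5% = +25%. $75000 × 1.25 = $93750.
$93750 is at or above the $3000 minimum.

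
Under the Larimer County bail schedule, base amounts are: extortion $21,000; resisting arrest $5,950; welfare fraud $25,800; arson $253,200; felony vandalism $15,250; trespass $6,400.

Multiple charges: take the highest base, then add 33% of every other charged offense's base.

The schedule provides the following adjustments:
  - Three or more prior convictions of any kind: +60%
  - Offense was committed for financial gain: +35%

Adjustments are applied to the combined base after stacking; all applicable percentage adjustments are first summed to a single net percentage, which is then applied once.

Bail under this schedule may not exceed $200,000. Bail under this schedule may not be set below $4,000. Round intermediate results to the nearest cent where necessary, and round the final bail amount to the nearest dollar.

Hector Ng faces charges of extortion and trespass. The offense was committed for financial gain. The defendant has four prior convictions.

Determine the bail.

$45,068

Base amounts from the schedule: extortion $21,000; trespass $6,400.
Stacking rule: highest base plus 33% of each additional charge. Highest is extortion at $21,000. Additional: $6,400 × 33% = $2,112. Combined base = $21,000 + $2,112 = $23,112.
Net percentage adjustment: +60% +35% = +95%. $23,112 × 1.95 = $45,068.40.
$45,068.40 is within the $200,000 maximum.
$45,068.40 is at or above the $4,000 minimum.
Rounded to the nearest dollar: $45,068.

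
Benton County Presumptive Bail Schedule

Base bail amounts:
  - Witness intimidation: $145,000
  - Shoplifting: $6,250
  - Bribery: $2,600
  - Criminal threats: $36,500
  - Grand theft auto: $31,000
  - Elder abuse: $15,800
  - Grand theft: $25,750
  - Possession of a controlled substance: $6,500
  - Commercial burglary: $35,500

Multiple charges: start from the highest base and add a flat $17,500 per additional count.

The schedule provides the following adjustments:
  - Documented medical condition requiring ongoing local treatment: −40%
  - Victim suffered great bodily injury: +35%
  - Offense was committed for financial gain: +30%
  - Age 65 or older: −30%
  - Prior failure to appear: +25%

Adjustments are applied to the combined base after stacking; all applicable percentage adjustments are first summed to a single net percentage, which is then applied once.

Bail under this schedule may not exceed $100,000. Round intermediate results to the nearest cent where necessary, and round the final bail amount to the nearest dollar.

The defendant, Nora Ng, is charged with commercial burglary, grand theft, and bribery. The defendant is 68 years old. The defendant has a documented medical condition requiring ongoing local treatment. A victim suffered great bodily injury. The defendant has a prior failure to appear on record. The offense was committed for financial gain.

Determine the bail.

$84,600

Base amounts from the schedule: commercial burglary $35,500; grand theft $25,750; bribery $2,600.
Stacking rule: highest base plus $17,500 per additional charge. Highest is commercial burglary at $35,500; 2 additional charges → +$35,000. Combined base = $70,500.
Net percentage adjustment: −40% +35% +30% −30% +25% = +20%. $70,500 × 1.2 = $84,600.
$84,600 is within the $100,000 maximum.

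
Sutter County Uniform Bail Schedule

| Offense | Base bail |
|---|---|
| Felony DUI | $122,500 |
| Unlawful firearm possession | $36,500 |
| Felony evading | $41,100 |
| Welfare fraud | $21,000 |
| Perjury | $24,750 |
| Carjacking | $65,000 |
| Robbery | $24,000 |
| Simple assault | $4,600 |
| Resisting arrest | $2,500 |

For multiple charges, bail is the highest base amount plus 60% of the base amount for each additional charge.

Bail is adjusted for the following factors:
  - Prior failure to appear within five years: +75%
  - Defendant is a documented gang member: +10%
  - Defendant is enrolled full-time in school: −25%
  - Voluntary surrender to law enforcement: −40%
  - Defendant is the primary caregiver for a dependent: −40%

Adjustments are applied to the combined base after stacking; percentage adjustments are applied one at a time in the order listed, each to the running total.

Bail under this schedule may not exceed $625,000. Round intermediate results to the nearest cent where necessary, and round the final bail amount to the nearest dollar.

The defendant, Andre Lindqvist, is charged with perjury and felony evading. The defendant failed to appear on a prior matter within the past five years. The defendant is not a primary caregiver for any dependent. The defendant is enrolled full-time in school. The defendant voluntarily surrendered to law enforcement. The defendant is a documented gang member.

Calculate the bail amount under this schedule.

Base amounts from the schedule: perjury $24,750; felony evading $41,100.
Stacking rule: highest base plus 60% of each additional charge. Highest is felony evading at $41,100. Additional: $24,750 × 60% = $14,850. Combined base = $41,100 + $14,850 = $55,950.
Prior failure to appear within five years (+75%): $55,950 × 1.75 = $97,912.50.
Defendant is a documented gang member (+10%): $97,912.50 × 1.1 = $107,703.75.
Defendant is enrolled full-time in school (−25%): $107,703.75 × 0.75 = $80,777.81.
Voluntary surrender to law enforcement (−40%): $80,777.81 × 0.6 = $48,466.69.
$48,466.69 is within the $625,000 maximum.
Rounded to the nearest dollar: $48,467.

$48,467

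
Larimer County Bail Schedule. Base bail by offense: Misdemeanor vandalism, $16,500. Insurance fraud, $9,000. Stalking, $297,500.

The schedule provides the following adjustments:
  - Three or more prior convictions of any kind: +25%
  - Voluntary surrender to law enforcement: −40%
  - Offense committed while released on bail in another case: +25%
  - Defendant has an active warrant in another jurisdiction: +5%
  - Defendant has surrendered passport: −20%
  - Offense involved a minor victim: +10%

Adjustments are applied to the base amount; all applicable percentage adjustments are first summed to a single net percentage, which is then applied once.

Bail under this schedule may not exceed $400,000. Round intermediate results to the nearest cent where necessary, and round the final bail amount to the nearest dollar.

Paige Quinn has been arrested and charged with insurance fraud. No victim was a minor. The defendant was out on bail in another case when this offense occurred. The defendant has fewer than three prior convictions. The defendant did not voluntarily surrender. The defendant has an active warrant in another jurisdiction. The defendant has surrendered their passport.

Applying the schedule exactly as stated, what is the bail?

Base amounts from the schedule: insurance fraud $9,000.
Single charge. Combined base = $9,000.
Net percentage adjustment: +25% +5% −20% = +10%. $9,000 × 1.1 = $9,900.
$9,900 is within the $400,000 maximum.

$9,900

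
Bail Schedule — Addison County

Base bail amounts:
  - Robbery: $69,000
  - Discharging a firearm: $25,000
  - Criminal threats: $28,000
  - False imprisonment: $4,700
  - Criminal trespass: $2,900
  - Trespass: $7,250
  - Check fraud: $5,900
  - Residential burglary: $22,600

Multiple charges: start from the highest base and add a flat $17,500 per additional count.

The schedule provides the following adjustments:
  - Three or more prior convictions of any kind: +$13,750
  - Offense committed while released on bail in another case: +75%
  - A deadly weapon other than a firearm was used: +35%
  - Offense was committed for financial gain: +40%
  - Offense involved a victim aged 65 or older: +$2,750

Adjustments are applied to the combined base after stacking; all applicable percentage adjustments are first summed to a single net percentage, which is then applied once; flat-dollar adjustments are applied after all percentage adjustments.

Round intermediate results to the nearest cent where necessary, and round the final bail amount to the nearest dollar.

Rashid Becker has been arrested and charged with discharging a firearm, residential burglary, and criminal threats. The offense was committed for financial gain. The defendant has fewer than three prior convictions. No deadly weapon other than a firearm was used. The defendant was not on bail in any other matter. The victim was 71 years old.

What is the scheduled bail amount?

$90,950

Base amounts from the schedule: discharging a firearm $25,000; residential burglary $22,600; criminal threats $28,000.
Stacking rule: highest base plus $17,500 per additional charge. Highest is criminal threats at $28,000; 2 additional charges → +$35,000. Combined base = $63,000.
Offense was committed for financial gain (+40%): $63,000 × 1.4 = $88,200.
Offense involved a victim aged 65 or older (+$2,750 flat): $88,200 + $2,750 = $90,950.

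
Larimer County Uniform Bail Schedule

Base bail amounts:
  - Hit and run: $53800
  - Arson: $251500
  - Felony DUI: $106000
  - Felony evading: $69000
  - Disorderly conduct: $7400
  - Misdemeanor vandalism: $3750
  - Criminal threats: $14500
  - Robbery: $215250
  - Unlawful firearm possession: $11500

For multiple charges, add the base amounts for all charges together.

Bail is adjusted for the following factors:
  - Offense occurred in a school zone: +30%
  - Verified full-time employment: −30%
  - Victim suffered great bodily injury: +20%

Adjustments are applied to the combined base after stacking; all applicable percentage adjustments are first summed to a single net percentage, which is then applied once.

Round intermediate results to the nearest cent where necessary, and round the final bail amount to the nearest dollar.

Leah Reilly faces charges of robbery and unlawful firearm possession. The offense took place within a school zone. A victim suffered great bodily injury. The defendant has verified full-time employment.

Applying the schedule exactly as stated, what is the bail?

Base amounts from the schedule: robbery $215250; unlawful firearm possession $11500.
Stacking rule: sum of all bases. $215250 + $11500 = $226750.
Net percentage adjustment: +30% −30% +20% = +20%. $226750 × 1.2 = $272100.

$272100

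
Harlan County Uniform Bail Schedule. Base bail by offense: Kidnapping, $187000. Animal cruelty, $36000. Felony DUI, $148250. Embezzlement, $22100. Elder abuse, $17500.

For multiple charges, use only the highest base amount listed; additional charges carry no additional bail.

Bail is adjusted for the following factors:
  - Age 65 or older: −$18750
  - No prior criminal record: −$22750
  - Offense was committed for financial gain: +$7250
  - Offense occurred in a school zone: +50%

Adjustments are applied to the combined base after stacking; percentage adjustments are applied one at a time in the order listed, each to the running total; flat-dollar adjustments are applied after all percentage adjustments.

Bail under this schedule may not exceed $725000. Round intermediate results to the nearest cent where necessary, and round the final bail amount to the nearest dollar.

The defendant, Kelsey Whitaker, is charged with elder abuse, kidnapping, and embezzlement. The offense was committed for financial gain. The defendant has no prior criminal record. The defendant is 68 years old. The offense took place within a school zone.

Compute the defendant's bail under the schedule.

$246250

Base amounts from the schedule: elder abuse $17500; kidnapping $187000; embezzlement $22100.
Stacking rule: use the highest base only. Highest is kidnapping at $187000. Combined base = $187000.
Offense occurred in a school zone (+50%): $187000 × 1.5 = $280500.
Age 65 or older (−$18750 flat): $280500 − $18750 = $261750.
No prior criminal record (−$22750 flat): $261750 − $22750 = $239000.
Offense was committed for financial gain (+$7250 flat): $239000 + $7250 = $246250.
$246250 is within the $725000 maximum.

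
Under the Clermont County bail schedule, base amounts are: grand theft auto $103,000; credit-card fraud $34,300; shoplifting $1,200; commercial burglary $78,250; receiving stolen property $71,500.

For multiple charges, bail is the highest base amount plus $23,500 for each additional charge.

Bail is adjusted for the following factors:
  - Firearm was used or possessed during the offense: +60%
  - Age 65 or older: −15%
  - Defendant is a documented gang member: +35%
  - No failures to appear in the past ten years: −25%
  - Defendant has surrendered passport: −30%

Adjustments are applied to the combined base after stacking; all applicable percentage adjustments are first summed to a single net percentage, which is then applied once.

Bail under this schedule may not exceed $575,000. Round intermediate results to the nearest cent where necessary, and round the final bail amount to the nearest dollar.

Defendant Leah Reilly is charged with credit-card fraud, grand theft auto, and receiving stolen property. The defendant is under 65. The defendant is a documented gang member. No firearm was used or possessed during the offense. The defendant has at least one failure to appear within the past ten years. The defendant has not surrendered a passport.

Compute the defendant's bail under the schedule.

Base amounts from the schedule: credit-card fraud $34,300; grand theft auto $103,000; receiving stolen property $71,500.
Stacking rule: highest base plus $23,500 per additional charge. Highest is grand theft auto at $103,000; 2 additional charges → +$47,000. Combined base = $150,000.
Defendant is a documented gang member (+35%): $150,000 × 1.35 = $202,500.
$202,500 is within the $575,000 maximum.

$202,500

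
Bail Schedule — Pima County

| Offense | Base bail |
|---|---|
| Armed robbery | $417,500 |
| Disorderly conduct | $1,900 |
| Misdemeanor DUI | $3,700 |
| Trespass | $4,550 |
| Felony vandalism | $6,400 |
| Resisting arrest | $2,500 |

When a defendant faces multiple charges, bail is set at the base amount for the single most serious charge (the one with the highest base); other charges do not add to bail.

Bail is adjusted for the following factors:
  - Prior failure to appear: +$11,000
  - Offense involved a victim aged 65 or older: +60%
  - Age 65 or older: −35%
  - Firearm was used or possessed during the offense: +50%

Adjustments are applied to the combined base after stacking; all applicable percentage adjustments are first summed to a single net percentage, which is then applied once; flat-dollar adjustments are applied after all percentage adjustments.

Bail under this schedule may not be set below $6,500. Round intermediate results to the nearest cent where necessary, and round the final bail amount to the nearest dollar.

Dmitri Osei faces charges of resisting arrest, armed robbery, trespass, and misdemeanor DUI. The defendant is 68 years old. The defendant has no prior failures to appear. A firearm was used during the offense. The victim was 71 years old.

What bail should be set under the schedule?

Base amounts from the schedule: resisting arrest $2,500; armed robbery $417,500; trespass $4,550; misdemeanor DUI $3,700.
Stacking rule: use the highest base only. Highest is armed robbery at $417,500. Combined base = $417,500.
Net percentage adjustment: +60% −35% +50% = +75%. $417,500 × 1.75 = $730,625.
$730,625 is at or above the $6,500 minimum.

$730,625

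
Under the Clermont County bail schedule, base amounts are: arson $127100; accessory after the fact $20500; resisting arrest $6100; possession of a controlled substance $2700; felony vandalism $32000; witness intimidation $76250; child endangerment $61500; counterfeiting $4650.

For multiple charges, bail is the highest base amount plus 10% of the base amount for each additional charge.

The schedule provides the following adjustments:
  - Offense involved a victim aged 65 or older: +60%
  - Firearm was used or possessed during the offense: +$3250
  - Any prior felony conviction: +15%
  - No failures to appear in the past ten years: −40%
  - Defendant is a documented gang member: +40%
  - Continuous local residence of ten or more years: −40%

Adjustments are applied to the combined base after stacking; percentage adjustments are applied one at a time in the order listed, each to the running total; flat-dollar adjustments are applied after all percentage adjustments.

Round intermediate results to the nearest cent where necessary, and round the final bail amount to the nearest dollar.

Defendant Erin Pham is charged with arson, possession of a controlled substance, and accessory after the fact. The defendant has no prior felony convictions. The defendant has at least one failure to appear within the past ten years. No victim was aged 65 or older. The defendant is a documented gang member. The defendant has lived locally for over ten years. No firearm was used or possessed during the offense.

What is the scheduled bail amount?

$108713

Base amounts from the schedule: arson $127100; possession of a controlled substance $2700; accessory after the fact $20500.
Stacking rule: highest base plus 10% of each additional charge. Highest is arson at $127100. Additional: $2700 × 10% = $270; $20500 × 10% = $2050. Combined base = $127100 + $2320 = $129420.
Defendant is a documented gang member (+40%): $129420 × 1.4 = $181188.
Continuous local residence of ten or more years (−40%): $181188 × 0.6 = $108712.80.
Rounded to the nearest dollar: $108713.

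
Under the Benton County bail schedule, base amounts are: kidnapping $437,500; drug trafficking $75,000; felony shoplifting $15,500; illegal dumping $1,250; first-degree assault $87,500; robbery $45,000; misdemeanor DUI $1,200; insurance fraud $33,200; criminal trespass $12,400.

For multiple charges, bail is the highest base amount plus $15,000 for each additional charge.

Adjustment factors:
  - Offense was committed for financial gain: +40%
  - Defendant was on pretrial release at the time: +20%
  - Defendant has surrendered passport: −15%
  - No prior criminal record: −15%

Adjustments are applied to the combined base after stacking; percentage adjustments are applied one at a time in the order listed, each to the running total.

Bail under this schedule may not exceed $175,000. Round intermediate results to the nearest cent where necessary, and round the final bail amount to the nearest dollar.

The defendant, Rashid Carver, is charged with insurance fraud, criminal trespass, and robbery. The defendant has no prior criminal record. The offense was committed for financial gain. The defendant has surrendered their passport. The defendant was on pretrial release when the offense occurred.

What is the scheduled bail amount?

$91,035

Base amounts from the schedule: insurance fraud $33,200; criminal trespass $12,400; robbery $45,000.
Stacking rule: highest base plus $15,000 per additional charge. Highest is robbery at $45,000; 2 additional charges → +$30,000. Combined base = $75,000.
Offense was committed for financial gain (+40%): $75,000 × 1.4 = $105,000.
Defendant was on pretrial release at the time (+20%): $105,000 × 1.2 = $126,000.
Defendant has surrendered passport (−15%): $126,000 × 0.85 = $107,100.
No prior criminal record (−15%): $107,100 × 0.85 = $91,035.
$91,035 is within the $175,000 maximum.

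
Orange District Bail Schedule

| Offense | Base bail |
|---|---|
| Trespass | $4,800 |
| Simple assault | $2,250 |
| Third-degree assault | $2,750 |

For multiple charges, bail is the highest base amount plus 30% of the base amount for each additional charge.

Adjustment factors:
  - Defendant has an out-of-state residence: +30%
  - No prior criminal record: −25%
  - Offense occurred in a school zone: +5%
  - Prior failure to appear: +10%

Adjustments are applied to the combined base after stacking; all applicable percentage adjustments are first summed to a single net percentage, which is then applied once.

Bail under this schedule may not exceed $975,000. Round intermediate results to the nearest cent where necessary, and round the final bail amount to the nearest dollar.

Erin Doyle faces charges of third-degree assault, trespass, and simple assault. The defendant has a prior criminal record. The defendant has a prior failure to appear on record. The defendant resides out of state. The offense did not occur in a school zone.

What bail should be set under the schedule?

Base amounts from the schedule: third-degree assault $2,750; trespass $4,800; simple assault $2,250.
Stacking rule: highest base plus 30% of each additional charge. Highest is trespass at $4,800. Additional: $2,750 × 30% = $825; $2,250 × 30% = $675. Combined base = $4,800 + $1,500 = $6,300.
Net percentage adjustment: +30% +10% = +40%. $6,300 × 1.4 = $8,820.
$8,820 is within the $975,000 maximum.

$8,820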